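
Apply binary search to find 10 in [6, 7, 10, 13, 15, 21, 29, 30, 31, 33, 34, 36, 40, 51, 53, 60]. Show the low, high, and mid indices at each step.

Binary search for 10 in [6, 7, 10, 13, 15, 21, 29, 30, 31, 33, 34, 36, 40, 51, 53, 60]:

lo=0, hi=15, mid=7, arr[mid]=30 -> 30 > 10, search left half
lo=0, hi=6, mid=3, arr[mid]=13 -> 13 > 10, search left half
lo=0, hi=2, mid=1, arr[mid]=7 -> 7 < 10, search right half
lo=2, hi=2, mid=2, arr[mid]=10 -> Found target at index 2!

Binary search finds 10 at index 2 after 4 comparisons. The search repeatedly halves the search space by comparing with the middle element.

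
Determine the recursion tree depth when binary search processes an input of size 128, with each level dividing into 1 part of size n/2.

For divide and conquer with division factor 2:

Problem sizes at each level:
Level 0: 128
Level 1: 64
Level 2: 32
Level 3: 16
Level 4: 8
Level 5: 4
Level 6: 2
Level 7: 1

The root is level 0 and the size-1 base case is level 7 (the tree spans levels 0 through 7, i.e. 8 levels counting the root), so the depth is the number of divisions: log_2(128) = 7

The recursion tree depth is log_2(128) = 7. At each level, the problem size is divided by 2, so it takes 7 divisions to reduce to a base case of size 1. The algorithm makes 1 recursive call at each level.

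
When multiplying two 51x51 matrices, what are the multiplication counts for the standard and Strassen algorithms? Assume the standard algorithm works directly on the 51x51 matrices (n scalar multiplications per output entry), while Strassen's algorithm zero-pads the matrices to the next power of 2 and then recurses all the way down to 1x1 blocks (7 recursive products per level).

Matrix multiplication for 51x51 matrices:

Strassen's algorithm requires power-of-2 dimensions. Pad 51x51 to 64x64 (next power of 2).

Standard algorithm: 51^3 = 132651 multiplications
Strassen's algorithm: 7^(log2(64)) = 7^6 = 117649 multiplications
Savings: 132651 - 117649 = 15002 multiplications

Standard: 132651 multiplications (51^3). Strassen: 117649 multiplications (7^6, after padding to 64x64). Strassen reduces 8 recursive multiplications to 7 at each level.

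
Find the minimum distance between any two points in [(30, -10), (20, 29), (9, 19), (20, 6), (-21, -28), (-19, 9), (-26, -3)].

Computing all pairwise distances among 7 points:

d((30, -10), (20, 29)) = 40.2616
d((30, -10), (9, 19)) = 35.805
d((30, -10), (20, 6)) = 18.868
d((30, -10), (-21, -28)) = 54.0833
d((30, -10), (-19, 9)) = 52.5547
d((30, -10), (-26, -3)) = 56.4358
d((20, 29), (9, 19)) = 14.8661
d((20, 29), (20, 6)) = 23.0
d((20, 29), (-21, -28)) = 70.214
d((20, 29), (-19, 9)) = 43.8292
d((20, 29), (-26, -3)) = 56.0357
d((9, 19), (20, 6)) = 17.0294
d((9, 19), (-21, -28)) = 55.7584
d((9, 19), (-19, 9)) = 29.7321
d((9, 19), (-26, -3)) = 41.3401
d((20, 6), (-21, -28)) = 53.2635
d((20, 6), (-19, 9)) = 39.1152
d((20, 6), (-26, -3)) = 46.8722
d((-21, -28), (-19, 9)) = 37.054
d((-21, -28), (-26, -3)) = 25.4951
d((-19, 9), (-26, -3)) = 13.8924 <-- minimum

Closest pair: (-19, 9) and (-26, -3) with distance 13.8924

The closest pair is (-19, 9) and (-26, -3) with Euclidean distance 13.8924. For 7 points, brute-force pairwise comparison is shown above. For large n, the divide-and-conquer algorithm (sort by x, recurse on halves, check the dividing strip) achieves O(n log n).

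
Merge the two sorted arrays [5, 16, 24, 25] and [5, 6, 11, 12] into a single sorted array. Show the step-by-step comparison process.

Merging process:

Compare 5 vs 5: take 5 from left. Merged: [5]
Compare 16 vs 5: take 5 from right. Merged: [5, 5]
Compare 16 vs 6: take 6 from right. Merged: [5, 5, 6]
Compare 16 vs 11: take 11 from right. Merged: [5, 5, 6, 11]
Compare 16 vs 12: take 12 from right. Merged: [5, 5, 6, 11, 12]
Append remaining from left: [16, 24, 25]. Merged: [5, 5, 6, 11, 12, 16, 24, 25]

Final merged array: [5, 5, 6, 11, 12, 16, 24, 25]
Total comparisons: 5

The merged array is [5, 5, 6, 11, 12, 16, 24, 25], requiring 5 comparisons. The merge step runs in O(n) time where n is the total number of elements.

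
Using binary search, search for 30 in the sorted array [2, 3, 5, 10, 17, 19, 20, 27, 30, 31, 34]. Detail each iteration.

Binary search for 30 in [2, 3, 5, 10, 17, 19, 20, 27, 30, 31, 34]:

lo=0, hi=10, mid=5, arr[mid]=19 -> 19 < 30, search right half
lo=6, hi=10, mid=8, arr[mid]=30 -> Found target at index 8!

Binary search finds 30 at index 8 after 2 comparisons. The search repeatedly halves the search space by comparing with the middle element.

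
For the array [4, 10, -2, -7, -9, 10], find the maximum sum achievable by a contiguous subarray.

Using Kadane's algorithm on [4, 10, -2, -7, -9, 10]:

Scanning through the array:
Position 1 (value 10): max_ending_here = 14, max_so_far = 14
Position 2 (value -2): max_ending_here = 12, max_so_far = 14
Position 3 (value -7): max_ending_here = 5, max_so_far = 14
Position 4 (value -9): max_ending_here = -4, max_so_far = 14
Position 5 (value 10): max_ending_here = 10, max_so_far = 14

Maximum subarray: [4, 10]
Maximum sum: 14

The maximum subarray is [4, 10] with sum 14. This subarray runs from index 0 to index 1.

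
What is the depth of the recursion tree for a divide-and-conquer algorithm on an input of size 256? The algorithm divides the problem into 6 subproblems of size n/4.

For divide and conquer with division factor 4:

Problem sizes at each level:
Level 0: 256
Level 1: 64
Level 2: 16
Level 3: 4
Level 4: 1

The root is level 0 and the size-1 base case is level 4 (the tree spans levels 0 through 4, i.e. 5 levels counting the root), so the depth is the number of divisions: log_4(256) = 4

The recursion tree depth is log_4(256) = 4. At each level, the problem size is divided by 4, so it takes 4 divisions to reduce to a base case of size 1. The algorithm makes 6 recursive calls at each level.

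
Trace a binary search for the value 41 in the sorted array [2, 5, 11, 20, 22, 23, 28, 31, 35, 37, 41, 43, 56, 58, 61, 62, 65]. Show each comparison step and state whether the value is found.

Binary search for 41 in [2, 5, 11, 20, 22, 23, 28, 31, 35, 37, 41, 43, 56, 58, 61, 62, 65]:

lo=0, hi=16, mid=8, arr[mid]=35 -> 35 < 41, search right half
lo=9, hi=16, mid=12, arr[mid]=56 -> 56 > 41, search left half
lo=9, hi=11, mid=10, arr[mid]=41 -> Found target at index 10!

Binary search finds 41 at index 10 after 3 comparisons. The search repeatedly halves the search space by comparing with the middle element.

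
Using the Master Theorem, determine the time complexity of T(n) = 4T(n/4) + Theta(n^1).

Master Theorem for T(n) = 4T(n/4) + O(n^1):

a = 4, b = 4, c = 1
log_b(a) = log_4(4) = 1.0000

Case 2: c = 1 = log_4(4) = 1.0000
T(n) = O(n^1 log n) = O(n log n)

For T(n) = 4T(n/4) + O(n^1): log_4(4) = 1.0000. This is Case 2 of the Master Theorem (c = log_b(a), equal work at all levels), giving O(n log n).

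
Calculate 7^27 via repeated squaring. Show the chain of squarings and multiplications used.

Computing 7^27 by squaring (build up from 7^1; each line after the first costs one multiplication):

7^1 = 7
7^2 = (7^1)^2 = 7^2 = 49
7^3 = 7 * 7^2 = 7 * 49 = 343
7^6 = (7^3)^2 = 343^2 = 117649
7^12 = (7^6)^2 = 117649^2 = 13841287201
7^13 = 7 * 7^12 = 7 * 13841287201 = 96889010407
7^26 = (7^13)^2 = 96889010407^2 = 9387480337647754305649
7^27 = 7 * 7^26 = 7 * 9387480337647754305649 = 65712362363534280139543

Result: 65712362363534280139543
Multiplications needed: 7 (7 lines after 7^1)

7^27 = 65712362363534280139543. Using exponentiation by squaring, this requires 7 multiplications. The key idea: if the exponent is even, square the half-power; if odd, multiply by the base once.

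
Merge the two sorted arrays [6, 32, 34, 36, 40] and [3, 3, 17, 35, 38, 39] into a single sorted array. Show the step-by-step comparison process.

Merging process:

Compare 6 vs 3: take 3 from right. Merged: [3]
Compare 6 vs 3: take 3 from right. Merged: [3, 3]
Compare 6 vs 17: take 6 from left. Merged: [3, 3, 6]
Compare 32 vs 17: take 17 from right. Merged: [3, 3, 6, 17]
Compare 32 vs 35: take 32 from left. Merged: [3, 3, 6, 17, 32]
Compare 34 vs 35: take 34 from left. Merged: [3, 3, 6, 17, 32, 34]
Compare 36 vs 35: take 35 from right. Merged: [3, 3, 6, 17, 32, 34, 35]
Compare 36 vs 38: take 36 from left. Merged: [3, 3, 6, 17, 32, 34, 35, 36]
Compare 40 vs 38: take 38 from right. Merged: [3, 3, 6, 17, 32, 34, 35, 36, 38]
Compare 40 vs 39: take 39 from right. Merged: [3, 3, 6, 17, 32, 34, 35, 36, 38, 39]
Append remaining from left: [40]. Merged: [3, 3, 6, 17, 32, 34, 35, 36, 38, 39, 40]

Final merged array: [3, 3, 6, 17, 32, 34, 35, 36, 38, 39, 40]
Total comparisons: 10

The merged array is [3, 3, 6, 17, 32, 34, 35, 36, 38, 39, 40], requiring 10 comparisons. The merge step runs in O(n) time where n is the total number of elements.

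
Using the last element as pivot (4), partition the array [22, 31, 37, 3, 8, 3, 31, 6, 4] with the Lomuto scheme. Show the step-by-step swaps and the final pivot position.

Lomuto partition with pivot = 4:

Initial array: [22, 31, 37, 3, 8, 3, 31, 6, 4]

arr[0]=22 > 4: no swap
arr[1]=31 > 4: no swap
arr[2]=37 > 4: no swap
arr[3]=3 <= 4: swap with position 0, array becomes [3, 31, 37, 22, 8, 3, 31, 6, 4]
arr[4]=8 > 4: no swap
arr[5]=3 <= 4: swap with position 1, array becomes [3, 3, 37, 22, 8, 31, 31, 6, 4]
arr[6]=31 > 4: no swap
arr[7]=6 > 4: no swap

Place pivot at position 2: [3, 3, 4, 22, 8, 31, 31, 6, 37]
Pivot position: 2

After partitioning with pivot 4, the array becomes [3, 3, 4, 22, 8, 31, 31, 6, 37]. The pivot is placed at index 2. All elements to the left of the pivot are <= 4, and all elements to the right are > 4.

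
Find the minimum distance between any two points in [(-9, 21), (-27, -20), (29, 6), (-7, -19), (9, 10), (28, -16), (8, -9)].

Computing all pairwise distances among 7 points:

d((-9, 21), (-27, -20)) = 44.7772
d((-9, 21), (29, 6)) = 40.8534
d((-9, 21), (-7, -19)) = 40.05
d((-9, 21), (9, 10)) = 21.095
d((-9, 21), (28, -16)) = 52.3259
d((-9, 21), (8, -9)) = 34.4819
d((-27, -20), (29, 6)) = 61.7414
d((-27, -20), (-7, -19)) = 20.025
d((-27, -20), (9, 10)) = 46.8615
d((-27, -20), (28, -16)) = 55.1453
d((-27, -20), (8, -9)) = 36.6879
d((29, 6), (-7, -19)) = 43.8292
d((29, 6), (9, 10)) = 20.3961
d((29, 6), (28, -16)) = 22.0227
d((29, 6), (8, -9)) = 25.807
d((-7, -19), (9, 10)) = 33.121
d((-7, -19), (28, -16)) = 35.1283
d((-7, -19), (8, -9)) = 18.0278 <-- minimum
d((9, 10), (28, -16)) = 32.2025
d((9, 10), (8, -9)) = 19.0263
d((28, -16), (8, -9)) = 21.1896

Closest pair: (-7, -19) and (8, -9) with distance 18.0278

The closest pair is (-7, -19) and (8, -9) with Euclidean distance 18.0278. For 7 points, brute-force pairwise comparison is shown above. For large n, the divide-and-conquer algorithm (sort by x, recurse on halves, check the dividing strip) achieves O(n log n).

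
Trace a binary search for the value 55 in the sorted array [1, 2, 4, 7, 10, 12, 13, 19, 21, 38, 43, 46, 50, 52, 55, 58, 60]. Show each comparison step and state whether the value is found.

Binary search for 55 in [1, 2, 4, 7, 10, 12, 13, 19, 21, 38, 43, 46, 50, 52, 55, 58, 60]:

lo=0, hi=16, mid=8, arr[mid]=21 -> 21 < 55, search right half
lo=9, hi=16, mid=12, arr[mid]=50 -> 50 < 55, search right half
lo=13, hi=16, mid=14, arr[mid]=55 -> Found target at index 14!

Binary search finds 55 at index 14 after 3 comparisons. The search repeatedly halves the search space by comparing with the middle element.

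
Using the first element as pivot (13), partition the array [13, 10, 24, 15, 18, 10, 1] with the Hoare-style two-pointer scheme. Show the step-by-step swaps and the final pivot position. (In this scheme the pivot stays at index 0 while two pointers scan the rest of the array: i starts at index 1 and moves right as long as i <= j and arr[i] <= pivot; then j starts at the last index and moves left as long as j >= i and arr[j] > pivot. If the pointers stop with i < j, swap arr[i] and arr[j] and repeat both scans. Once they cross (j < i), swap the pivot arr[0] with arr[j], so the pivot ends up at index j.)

Hoare-style two-pointer partition with pivot = 13:

Initial array: [13, 10, 24, 15, 18, 10, 1]

Pointers start at i = 1, j = 6.
i stops at index 2 (arr[2]=24 > 13), j stops at index 6 (arr[6]=1 <= 13): swap arr[2] and arr[6], array becomes [13, 10, 1, 15, 18, 10, 24]
i stops at index 3 (arr[3]=15 > 13), j stops at index 5 (arr[5]=10 <= 13): swap arr[3] and arr[5], array becomes [13, 10, 1, 10, 18, 15, 24]
i ends at 4, j ends at 3: the pointers have crossed (j < i), so scanning stops.

Swap pivot arr[0] with arr[3] to place pivot at position 3: [10, 10, 1, 13, 18, 15, 24]
Pivot position: 3

After partitioning with pivot 13, the array becomes [10, 10, 1, 13, 18, 15, 24]. The pivot is placed at index 3. All elements to the left of the pivot are <= 13, and all elements to the right are > 13.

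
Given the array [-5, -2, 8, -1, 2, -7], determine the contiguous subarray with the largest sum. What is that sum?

Using Kadane's algorithm on [-5, -2, 8, -1, 2, -7]:

Scanning through the array:
Position 1 (value -2): max_ending_here = -2, max_so_far = -2
Position 2 (value 8): max_ending_here = 8, max_so_far = 8
Position 3 (value -1): max_ending_here = 7, max_so_far = 8
Position 4 (value 2): max_ending_here = 9, max_so_far = 9
Position 5 (value -7): max_ending_here = 2, max_so_far = 9

Maximum subarray: [8, -1, 2]
Maximum sum: 9

The maximum subarray is [8, -1, 2] with sum 9. This subarray runs from index 2 to index 4.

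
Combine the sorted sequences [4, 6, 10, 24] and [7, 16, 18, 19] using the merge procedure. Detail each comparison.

Merging process:

Compare 4 vs 7: take 4 from left. Merged: [4]
Compare 6 vs 7: take 6 from left. Merged: [4, 6]
Compare 10 vs 7: take 7 from right. Merged: [4, 6, 7]
Compare 10 vs 16: take 10 from left. Merged: [4, 6, 7, 10]
Compare 24 vs 16: take 16 from right. Merged: [4, 6, 7, 10, 16]
Compare 24 vs 18: take 18 from right. Merged: [4, 6, 7, 10, 16, 18]
Compare 24 vs 19: take 19 from right. Merged: [4, 6, 7, 10, 16, 18, 19]
Append remaining from left: [24]. Merged: [4, 6, 7, 10, 16, 18, 19, 24]

Final merged array: [4, 6, 7, 10, 16, 18, 19, 24]
Total comparisons: 7

The merged array is [4, 6, 7, 10, 16, 18, 19, 24], requiring 7 comparisons. The merge step runs in O(n) time where n is the total number of elements.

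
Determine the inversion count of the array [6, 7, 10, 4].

Finding inversions in [6, 7, 10, 4]:

(0, 3): arr[0]=6 > arr[3]=4
(1, 3): arr[1]=7 > arr[3]=4
(2, 3): arr[2]=10 > arr[3]=4

Total inversions: 3

The array has 3 inversion(s): (0,3), (1,3), (2,3). Each pair (i,j) satisfies i < j and arr[i] > arr[j].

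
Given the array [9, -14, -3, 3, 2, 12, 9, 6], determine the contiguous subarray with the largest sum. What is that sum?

Using Kadane's algorithm on [9, -14, -3, 3, 2, 12, 9, 6]:

Scanning through the array:
Position 1 (value -14): max_ending_here = -5, max_so_far = 9
Position 2 (value -3): max_ending_here = -3, max_so_far = 9
Position 3 (value 3): max_ending_here = 3, max_so_far = 9
Position 4 (value 2): max_ending_here = 5, max_so_far = 9
Position 5 (value 12): max_ending_here = 17, max_so_far = 17
Position 6 (value 9): max_ending_here = 26, max_so_far = 26
Position 7 (value 6): max_ending_here = 32, max_so_far = 32

Maximum subarray: [3, 2, 12, 9, 6]
Maximum sum: 32

The maximum subarray is [3, 2, 12, 9, 6] with sum 32. This subarray runs from index 3 to index 7.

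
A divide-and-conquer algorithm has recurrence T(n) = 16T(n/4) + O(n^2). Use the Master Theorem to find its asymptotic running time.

Master Theorem for T(n) = 16T(n/4) + O(n^2):

a = 16, b = 4, c = 2
log_b(a) = log_4(16) = 2.0000

Case 2: c = 2 = log_4(16) = 2.0000
T(n) = O(n^2 log n) = O(n^2 log n)

For T(n) = 16T(n/4) + O(n^2): log_4(16) = 2.0000. This is Case 2 of the Master Theorem (c = log_b(a), equal work at all levels), giving O(n^2 log n).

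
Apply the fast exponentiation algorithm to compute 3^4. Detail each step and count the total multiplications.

Computing 3^4 by squaring (build up from 3^1; each line after the first costs one multiplication):

3^1 = 3
3^2 = (3^1)^2 = 3^2 = 9
3^4 = (3^2)^2 = 9^2 = 81

Result: 81
Multiplications needed: 2 (2 lines after 3^1)

3^4 = 81. Using exponentiation by squaring, this requires 2 multiplications. The key idea: if the exponent is even, square the half-power; if odd, multiply by the base once.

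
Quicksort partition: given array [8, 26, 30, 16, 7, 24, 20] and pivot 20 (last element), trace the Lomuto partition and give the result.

Lomuto partition with pivot = 20:

Initial array: [8, 26, 30, 16, 7, 24, 20]

arr[0]=8 <= 20: swap with position 0, array becomes [8, 26, 30, 16, 7, 24, 20]
arr[1]=26 > 20: no swap
arr[2]=30 > 20: no swap
arr[3]=16 <= 20: swap with position 1, array becomes [8, 16, 30, 26, 7, 24, 20]
arr[4]=7 <= 20: swap with position 2, array becomes [8, 16, 7, 26, 30, 24, 20]
arr[5]=24 > 20: no swap

Place pivot at position 3: [8, 16, 7, 20, 30, 24, 26]
Pivot position: 3

After partitioning with pivot 20, the array becomes [8, 16, 7, 20, 30, 24, 26]. The pivot is placed at index 3. All elements to the left of the pivot are <= 20, and all elements to the right are > 20.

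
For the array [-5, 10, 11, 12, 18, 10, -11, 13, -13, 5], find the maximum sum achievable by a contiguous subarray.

Using Kadane's algorithm on [-5, 10, 11, 12, 18, 10, -11, 13, -13, 5]:

Scanning through the array:
Position 1 (value 10): max_ending_here = 10, max_so_far = 10
Position 2 (value 11): max_ending_here = 21, max_so_far = 21
Position 3 (value 12): max_ending_here = 33, max_so_far = 33
Position 4 (value 18): max_ending_here = 51, max_so_far = 51
Position 5 (value 10): max_ending_here = 61, max_so_far = 61
Position 6 (value -11): max_ending_here = 50, max_so_far = 61
Position 7 (value 13): max_ending_here = 63, max_so_far = 63
Position 8 (value -13): max_ending_here = 50, max_so_far = 63
Position 9 (value 5): max_ending_here = 55, max_so_far = 63

Maximum subarray: [10, 11, 12, 18, 10, -11, 13]
Maximum sum: 63

The maximum subarray is [10, 11, 12, 18, 10, -11, 13] with sum 63. This subarray runs from index 1 to index 7.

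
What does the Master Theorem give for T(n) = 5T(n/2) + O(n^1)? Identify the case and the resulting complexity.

Master Theorem for T(n) = 5T(n/2) + O(n^1):

a = 5, b = 2, c = 1
log_b(a) = log_2(5) = 2.3219

Case 1: c = 1 < log_2(5) = 2.3219
T(n) = O(n^(log_2 5))

For T(n) = 5T(n/2) + O(n^1): log_2(5) = 2.3219. This is Case 1 of the Master Theorem (c < log_b(a), work dominated by leaves), giving O(n^(log_2 5)).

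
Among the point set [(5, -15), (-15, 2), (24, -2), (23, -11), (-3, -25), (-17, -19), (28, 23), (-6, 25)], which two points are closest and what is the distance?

Computing all pairwise distances among 8 points:

d((5, -15), (-15, 2)) = 26.2488
d((5, -15), (24, -2)) = 23.0217
d((5, -15), (23, -11)) = 18.4391
d((5, -15), (-3, -25)) = 12.8062
d((5, -15), (-17, -19)) = 22.3607
d((5, -15), (28, 23)) = 44.4185
d((5, -15), (-6, 25)) = 41.4849
d((-15, 2), (24, -2)) = 39.2046
d((-15, 2), (23, -11)) = 40.1622
d((-15, 2), (-3, -25)) = 29.5466
d((-15, 2), (-17, -19)) = 21.095
d((-15, 2), (28, 23)) = 47.8539
d((-15, 2), (-6, 25)) = 24.6982
d((24, -2), (23, -11)) = 9.0554 <-- minimum
d((24, -2), (-3, -25)) = 35.4683
d((24, -2), (-17, -19)) = 44.3847
d((24, -2), (28, 23)) = 25.318
d((24, -2), (-6, 25)) = 40.3609
d((23, -11), (-3, -25)) = 29.5296
d((23, -11), (-17, -19)) = 40.7922
d((23, -11), (28, 23)) = 34.3657
d((23, -11), (-6, 25)) = 46.2277
d((-3, -25), (-17, -19)) = 15.2315
d((-3, -25), (28, 23)) = 57.1402
d((-3, -25), (-6, 25)) = 50.0899
d((-17, -19), (28, 23)) = 61.5549
d((-17, -19), (-6, 25)) = 45.3542
d((28, 23), (-6, 25)) = 34.0588

Closest pair: (24, -2) and (23, -11) with distance 9.0554

The closest pair is (24, -2) and (23, -11) with Euclidean distance 9.0554. For 8 points, brute-force pairwise comparison is shown above. For large n, the divide-and-conquer algorithm (sort by x, recurse on halves, check the dividing strip) achieves O(n log n).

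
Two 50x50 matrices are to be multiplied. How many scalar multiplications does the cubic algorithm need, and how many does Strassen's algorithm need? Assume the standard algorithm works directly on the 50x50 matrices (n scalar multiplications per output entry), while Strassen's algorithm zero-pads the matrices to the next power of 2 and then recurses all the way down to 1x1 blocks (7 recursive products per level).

Matrix multiplication for 50x50 matrices:

Strassen's algorithm requires power-of-2 dimensions. Pad 50x50 to 64x64 (next power of 2).

Standard algorithm: 50^3 = 125000 multiplications
Strassen's algorithm: 7^(log2(64)) = 7^6 = 117649 multiplications
Savings: 125000 - 117649 = 7351 multiplications

Standard: 125000 multiplications (50^3). Strassen: 117649 multiplications (7^6, after padding to 64x64). Strassen reduces 8 recursive multiplications to 7 at each level.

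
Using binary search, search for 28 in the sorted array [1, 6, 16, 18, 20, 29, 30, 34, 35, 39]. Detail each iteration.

Binary search for 28 in [1, 6, 16, 18, 20, 29, 30, 34, 35, 39]:

lo=0, hi=9, mid=4, arr[mid]=20 -> 20 < 28, search right half
lo=5, hi=9, mid=7, arr[mid]=34 -> 34 > 28, search left half
lo=5, hi=6, mid=5, arr[mid]=29 -> 29 > 28, search left half
lo=5 > hi=4, target 28 not found

Binary search determines that 28 is not in the array after 3 comparisons. The search space was exhausted without finding the target.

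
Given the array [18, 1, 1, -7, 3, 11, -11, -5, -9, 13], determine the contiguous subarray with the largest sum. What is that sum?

Using Kadane's algorithm on [18, 1, 1, -7, 3, 11, -11, -5, -9, 13]:

Scanning through the array:
Position 1 (value 1): max_ending_here = 19, max_so_far = 19
Position 2 (value 1): max_ending_here = 20, max_so_far = 20
Position 3 (value -7): max_ending_here = 13, max_so_far = 20
Position 4 (value 3): max_ending_here = 16, max_so_far = 20
Position 5 (value 11): max_ending_here = 27, max_so_far = 27
Position 6 (value -11): max_ending_here = 16, max_so_far = 27
Position 7 (value -5): max_ending_here = 11, max_so_far = 27
Position 8 (value -9): max_ending_here = 2, max_so_far = 27
Position 9 (value 13): max_ending_here = 15, max_so_far = 27

Maximum subarray: [18, 1, 1, -7, 3, 11]
Maximum sum: 27

The maximum subarray is [18, 1, 1, -7, 3, 11] with sum 27. This subarray runs from index 0 to index 5.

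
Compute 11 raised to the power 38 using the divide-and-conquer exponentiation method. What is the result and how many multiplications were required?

Computing 11^38 by squaring (build up from 11^1; each line after the first costs one multiplication):

11^1 = 11
11^2 = (11^1)^2 = 11^2 = 121
11^4 = (11^2)^2 = 121^2 = 14641
11^8 = (11^4)^2 = 14641^2 = 214358881
11^9 = 11 * 11^8 = 11 * 214358881 = 2357947691
11^18 = (11^9)^2 = 2357947691^2 = 5559917313492231481
11^19 = 11 * 11^18 = 11 * 5559917313492231481 = 61159090448414546291
11^38 = (11^19)^2 = 61159090448414546291^2 = 3740434344477351388916475705363381856681

Result: 3740434344477351388916475705363381856681
Multiplications needed: 7 (7 lines after 11^1)

11^38 = 3740434344477351388916475705363381856681. Using exponentiation by squaring, this requires 7 multiplications. The key idea: if the exponent is even, square the half-power; if odd, multiply by the base once.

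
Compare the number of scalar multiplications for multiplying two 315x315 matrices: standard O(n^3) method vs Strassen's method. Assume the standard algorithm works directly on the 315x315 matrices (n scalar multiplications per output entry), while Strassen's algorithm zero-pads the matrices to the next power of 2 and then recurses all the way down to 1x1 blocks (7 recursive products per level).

Matrix multiplication for 315x315 matrices:

Strassen's algorithm requires power-of-2 dimensions. Pad 315x315 to 512x512 (next power of 2).

Standard algorithm: 315^3 = 31255875 multiplications
Strassen's algorithm: 7^(log2(512)) = 7^9 = 40353607 multiplications
Difference: 31255875 - 40353607 = -9097732 (Strassen uses MORE here due to padding overhead — for small or just-over-power-of-2 n, padding can outweigh the per-level savings)

Standard: 31255875 multiplications (315^3). Strassen: 40353607 multiplications (7^9, after padding to 512x512). Strassen reduces 8 recursive multiplications to 7 at each level.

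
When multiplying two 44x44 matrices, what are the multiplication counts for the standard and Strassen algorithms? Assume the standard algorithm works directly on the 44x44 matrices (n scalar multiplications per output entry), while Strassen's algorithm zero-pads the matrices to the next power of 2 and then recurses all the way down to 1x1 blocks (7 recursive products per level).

Matrix multiplication for 44x44 matrices:

Strassen's algorithm requires power-of-2 dimensions. Pad 44x44 to 64x64 (next power of 2).

Standard algorithm: 44^3 = 85184 multiplications
Strassen's algorithm: 7^(log2(64)) = 7^6 = 117649 multiplications
Difference: 85184 - 117649 = -32465 (Strassen uses MORE here due to padding overhead — for small or just-over-power-of-2 n, padding can outweigh the per-level savings)

Standard: 85184 multiplications (44^3). Strassen: 117649 multiplications (7^6, after padding to 64x64). Strassen reduces 8 recursive multiplications to 7 at each level.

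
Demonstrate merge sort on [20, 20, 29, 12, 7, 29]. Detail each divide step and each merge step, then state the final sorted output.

Merge sort trace:

Split: [20, 20, 29, 12, 7, 29] -> [20, 20, 29] and [12, 7, 29]
  Split: [20, 20, 29] -> [20] and [20, 29]
    Split: [20, 29] -> [20] and [29]
    Merge: [20] + [29] -> [20, 29]
  Merge: [20] + [20, 29] -> [20, 20, 29]
  Split: [12, 7, 29] -> [12] and [7, 29]
    Split: [7, 29] -> [7] and [29]
    Merge: [7] + [29] -> [7, 29]
  Merge: [12] + [7, 29] -> [7, 12, 29]
Merge: [20, 20, 29] + [7, 12, 29] -> [7, 12, 20, 20, 29, 29]

Final sorted array: [7, 12, 20, 20, 29, 29]

The merge sort proceeds by recursively splitting the array and merging sorted halves.
After all merges, the sorted array is [7, 12, 20, 20, 29, 29].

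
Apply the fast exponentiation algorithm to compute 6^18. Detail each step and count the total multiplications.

Computing 6^18 by squaring (build up from 6^1; each line after the first costs one multiplication):

6^1 = 6
6^2 = (6^1)^2 = 6^2 = 36
6^4 = (6^2)^2 = 36^2 = 1296
6^8 = (6^4)^2 = 1296^2 = 1679616
6^9 = 6 * 6^8 = 6 * 1679616 = 10077696
6^18 = (6^9)^2 = 10077696^2 = 101559956668416

Result: 101559956668416
Multiplications needed: 5 (5 lines after 6^1)

6^18 = 101559956668416. Using exponentiation by squaring, this requires 5 multiplications. The key idea: if the exponent is even, square the half-power; if odd, multiply by the base once.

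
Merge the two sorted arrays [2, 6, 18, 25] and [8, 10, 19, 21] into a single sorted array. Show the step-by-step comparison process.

Merging process:

Compare 2 vs 8: take 2 from left. Merged: [2]
Compare 6 vs 8: take 6 from left. Merged: [2, 6]
Compare 18 vs 8: take 8 from right. Merged: [2, 6, 8]
Compare 18 vs 10: take 10 from right. Merged: [2, 6, 8, 10]
Compare 18 vs 19: take 18 from left. Merged: [2, 6, 8, 10, 18]
Compare 25 vs 19: take 19 from right. Merged: [2, 6, 8, 10, 18, 19]
Compare 25 vs 21: take 21 from right. Merged: [2, 6, 8, 10, 18, 19, 21]
Append remaining from left: [25]. Merged: [2, 6, 8, 10, 18, 19, 21, 25]

Final merged array: [2, 6, 8, 10, 18, 19, 21, 25]
Total comparisons: 7

The merged array is [2, 6, 8, 10, 18, 19, 21, 25], requiring 7 comparisons. The merge step runs in O(n) time where n is the total number of elements.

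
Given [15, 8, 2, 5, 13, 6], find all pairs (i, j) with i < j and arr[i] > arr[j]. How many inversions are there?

Finding inversions in [15, 8, 2, 5, 13, 6]:

(0, 1): arr[0]=15 > arr[1]=8
(0, 2): arr[0]=15 > arr[2]=2
(0, 3): arr[0]=15 > arr[3]=5
(0, 4): arr[0]=15 > arr[4]=13
(0, 5): arr[0]=15 > arr[5]=6
(1, 2): arr[1]=8 > arr[2]=2
(1, 3): arr[1]=8 > arr[3]=5
(1, 5): arr[1]=8 > arr[5]=6
(4, 5): arr[4]=13 > arr[5]=6

Total inversions: 9

The array has 9 inversion(s): (0,1), (0,2), (0,3), (0,4), (0,5), (1,2), (1,3), (1,5), (4,5). Each pair (i,j) satisfies i < j and arr[i] > arr[j].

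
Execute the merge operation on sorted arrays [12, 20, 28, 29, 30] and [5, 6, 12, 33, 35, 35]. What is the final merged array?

Merging process:

Compare 12 vs 5: take 5 from right. Merged: [5]
Compare 12 vs 6: take 6 from right. Merged: [5, 6]
Compare 12 vs 12: take 12 from left. Merged: [5, 6, 12]
Compare 20 vs 12: take 12 from right. Merged: [5, 6, 12, 12]
Compare 20 vs 33: take 20 from left. Merged: [5, 6, 12, 12, 20]
Compare 28 vs 33: take 28 from left. Merged: [5, 6, 12, 12, 20, 28]
Compare 29 vs 33: take 29 from left. Merged: [5, 6, 12, 12, 20, 28, 29]
Compare 30 vs 33: take 30 from left. Merged: [5, 6, 12, 12, 20, 28, 29, 30]
Append remaining from right: [33, 35, 35]. Merged: [5, 6, 12, 12, 20, 28, 29, 30, 33, 35, 35]

Final merged array: [5, 6, 12, 12, 20, 28, 29, 30, 33, 35, 35]
Total comparisons: 8

The merged array is [5, 6, 12, 12, 20, 28, 29, 30, 33, 35, 35], requiring 8 comparisons. The merge step runs in O(n) time where n is the total number of elements.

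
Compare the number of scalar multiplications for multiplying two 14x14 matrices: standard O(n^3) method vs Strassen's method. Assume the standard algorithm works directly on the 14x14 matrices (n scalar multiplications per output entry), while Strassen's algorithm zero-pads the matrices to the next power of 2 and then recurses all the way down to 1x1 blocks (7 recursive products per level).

Matrix multiplication for 14x14 matrices:

Strassen's algorithm requires power-of-2 dimensions. Pad 14x14 to 16x16 (next power of 2).

Standard algorithm: 14^3 = 2744 multiplications
Strassen's algorithm: 7^(log2(16)) = 7^4 = 2401 multiplications
Savings: 2744 - 2401 = 343 multiplications

Standard: 2744 multiplications (14^3). Strassen: 2401 multiplications (7^4, after padding to 16x16). Strassen reduces 8 recursive multiplications to 7 at each level.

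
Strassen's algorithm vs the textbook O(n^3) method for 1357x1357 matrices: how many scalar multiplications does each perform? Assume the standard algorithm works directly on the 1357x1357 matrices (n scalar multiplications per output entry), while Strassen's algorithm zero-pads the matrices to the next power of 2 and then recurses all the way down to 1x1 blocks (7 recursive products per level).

Matrix multiplication for 1357x1357 matrices:

Strassen's algorithm requires power-of-2 dimensions. Pad 1357x1357 to 2048x2048 (next power of 2).

Standard algorithm: 1357^3 = 2498846293 multiplications
Strassen's algorithm: 7^(log2(2048)) = 7^11 = 1977326743 multiplications
Savings: 2498846293 - 1977326743 = 521519550 multiplications

Standard: 2498846293 multiplications (1357^3). Strassen: 1977326743 multiplications (7^11, after padding to 2048x2048). Strassen reduces 8 recursive multiplications to 7 at each level.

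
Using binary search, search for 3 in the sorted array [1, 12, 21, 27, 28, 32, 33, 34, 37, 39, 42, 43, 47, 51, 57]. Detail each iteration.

Binary search for 3 in [1, 12, 21, 27, 28, 32, 33, 34, 37, 39, 42, 43, 47, 51, 57]:

lo=0, hi=14, mid=7, arr[mid]=34 -> 34 > 3, search left half
lo=0, hi=6, mid=3, arr[mid]=27 -> 27 > 3, search left half
lo=0, hi=2, mid=1, arr[mid]=12 -> 12 > 3, search left half
lo=0, hi=0, mid=0, arr[mid]=1 -> 1 < 3, search right half
lo=1 > hi=0, target 3 not found

Binary search determines that 3 is not in the array after 4 comparisons. The search space was exhausted without finding the target.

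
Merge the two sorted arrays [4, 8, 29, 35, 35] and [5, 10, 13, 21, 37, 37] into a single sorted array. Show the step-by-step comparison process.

Merging process:

Compare 4 vs 5: take 4 from left. Merged: [4]
Compare 8 vs 5: take 5 from right. Merged: [4, 5]
Compare 8 vs 10: take 8 from left. Merged: [4, 5, 8]
Compare 29 vs 10: take 10 from right. Merged: [4, 5, 8, 10]
Compare 29 vs 13: take 13 from right. Merged: [4, 5, 8, 10, 13]
Compare 29 vs 21: take 21 from right. Merged: [4, 5, 8, 10, 13, 21]
Compare 29 vs 37: take 29 from left. Merged: [4, 5, 8, 10, 13, 21, 29]
Compare 35 vs 37: take 35 from left. Merged: [4, 5, 8, 10, 13, 21, 29, 35]
Compare 35 vs 37: take 35 from left. Merged: [4, 5, 8, 10, 13, 21, 29, 35, 35]
Append remaining from right: [37, 37]. Merged: [4, 5, 8, 10, 13, 21, 29, 35, 35, 37, 37]

Final merged array: [4, 5, 8, 10, 13, 21, 29, 35, 35, 37, 37]
Total comparisons: 9

The merged array is [4, 5, 8, 10, 13, 21, 29, 35, 35, 37, 37], requiring 9 comparisons. The merge step runs in O(n) time where n is the total number of elements.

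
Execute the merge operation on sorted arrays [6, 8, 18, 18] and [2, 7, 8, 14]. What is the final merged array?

Merging process:

Compare 6 vs 2: take 2 from right. Merged: [2]
Compare 6 vs 7: take 6 from left. Merged: [2, 6]
Compare 8 vs 7: take 7 from right. Merged: [2, 6, 7]
Compare 8 vs 8: take 8 from left. Merged: [2, 6, 7, 8]
Compare 18 vs 8: take 8 from right. Merged: [2, 6, 7, 8, 8]
Compare 18 vs 14: take 14 from right. Merged: [2, 6, 7, 8, 8, 14]
Append remaining from left: [18, 18]. Merged: [2, 6, 7, 8, 8, 14, 18, 18]

Final merged array: [2, 6, 7, 8, 8, 14, 18, 18]
Total comparisons: 6

The merged array is [2, 6, 7, 8, 8, 14, 18, 18], requiring 6 comparisons. The merge step runs in O(n) time where n is the total number of elements.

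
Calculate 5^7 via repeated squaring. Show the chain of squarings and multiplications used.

Computing 5^7 by squaring (build up from 5^1; each line after the first costs one multiplication):

5^1 = 5
5^2 = (5^1)^2 = 5^2 = 25
5^3 = 5 * 5^2 = 5 * 25 = 125
5^6 = (5^3)^2 = 125^2 = 15625
5^7 = 5 * 5^6 = 5 * 15625 = 78125

Result: 78125
Multiplications needed: 4 (4 lines after 5^1)

5^7 = 78125. Using exponentiation by squaring, this requires 4 multiplications. The key idea: if the exponent is even, square the half-power; if odd, multiply by the base once.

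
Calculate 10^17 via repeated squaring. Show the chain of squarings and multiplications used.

Computing 10^17 by squaring (build up from 10^1; each line after the first costs one multiplication):

10^1 = 10
10^2 = (10^1)^2 = 10^2 = 100
10^4 = (10^2)^2 = 100^2 = 10000
10^8 = (10^4)^2 = 10000^2 = 100000000
10^16 = (10^8)^2 = 100000000^2 = 10000000000000000
10^17 = 10 * 10^16 = 10 * 10000000000000000 = 100000000000000000

Result: 100000000000000000
Multiplications needed: 5 (5 lines after 10^1)

10^17 = 100000000000000000. Using exponentiation by squaring, this requires 5 multiplications. The key idea: if the exponent is even, square the half-power; if odd, multiply by the base once.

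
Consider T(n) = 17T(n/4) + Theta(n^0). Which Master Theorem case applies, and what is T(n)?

Master Theorem for T(n) = 17T(n/4) + O(n^0):

a = 17, b = 4, c = 0
log_b(a) = log_4(17) = 2.0437

Case 1: c = 0 < log_4(17) = 2.0437
T(n) = O(n^(log_4 17))

For T(n) = 17T(n/4) + O(n^0): log_4(17) = 2.0437. This is Case 1 of the Master Theorem (c < log_b(a), work dominated by leaves), giving O(n^(log_4 17)).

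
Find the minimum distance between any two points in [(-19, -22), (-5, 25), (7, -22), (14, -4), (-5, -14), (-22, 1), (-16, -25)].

Computing all pairwise distances among 7 points:

d((-19, -22), (-5, 25)) = 49.0408
d((-19, -22), (7, -22)) = 26.0
d((-19, -22), (14, -4)) = 37.5899
d((-19, -22), (-5, -14)) = 16.1245
d((-19, -22), (-22, 1)) = 23.1948
d((-19, -22), (-16, -25)) = 4.2426 <-- minimum
d((-5, 25), (7, -22)) = 48.5077
d((-5, 25), (14, -4)) = 34.6699
d((-5, 25), (-5, -14)) = 39.0
d((-5, 25), (-22, 1)) = 29.4109
d((-5, 25), (-16, -25)) = 51.1957
d((7, -22), (14, -4)) = 19.3132
d((7, -22), (-5, -14)) = 14.4222
d((7, -22), (-22, 1)) = 37.0135
d((7, -22), (-16, -25)) = 23.1948
d((14, -4), (-5, -14)) = 21.4709
d((14, -4), (-22, 1)) = 36.3456
d((14, -4), (-16, -25)) = 36.6197
d((-5, -14), (-22, 1)) = 22.6716
d((-5, -14), (-16, -25)) = 15.5563
d((-22, 1), (-16, -25)) = 26.6833

Closest pair: (-19, -22) and (-16, -25) with distance 4.2426

The closest pair is (-19, -22) and (-16, -25) with Euclidean distance 4.2426. For 7 points, brute-force pairwise comparison is shown above. For large n, the divide-and-conquer algorithm (sort by x, recurse on halves, check the dividing strip) achieves O(n log n).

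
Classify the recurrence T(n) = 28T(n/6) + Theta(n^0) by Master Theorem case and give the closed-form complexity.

Master Theorem for T(n) = 28T(n/6) + O(n^0):

a = 28, b = 6, c = 0
log_b(a) = log_6(28) = 1.8597

Case 1: c = 0 < log_6(28) = 1.8597
T(n) = O(n^(log_6 28))

For T(n) = 28T(n/6) + O(n^0): log_6(28) = 1.8597. This is Case 1 of the Master Theorem (c < log_b(a), work dominated by leaves), giving O(n^(log_6 28)).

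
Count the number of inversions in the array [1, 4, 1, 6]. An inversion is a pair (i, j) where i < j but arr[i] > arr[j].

Finding inversions in [1, 4, 1, 6]:

(1, 2): arr[1]=4 > arr[2]=1

Total inversions: 1

The array has 1 inversion(s): (1,2). Each pair (i,j) satisfies i < j and arr[i] > arr[j].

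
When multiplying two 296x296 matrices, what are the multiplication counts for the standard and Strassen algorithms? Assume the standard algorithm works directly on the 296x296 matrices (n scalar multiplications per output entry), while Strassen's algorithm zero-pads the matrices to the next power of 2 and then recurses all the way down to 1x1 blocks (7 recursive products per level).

Matrix multiplication for 296x296 matrices:

Strassen's algorithm requires power-of-2 dimensions. Pad 296x296 to 512x512 (next power of 2).

Standard algorithm: 296^3 = 25934336 multiplications
Strassen's algorithm: 7^(log2(512)) = 7^9 = 40353607 multiplications
Difference: 25934336 - 40353607 = -14419271 (Strassen uses MORE here due to padding overhead — for small or just-over-power-of-2 n, padding can outweigh the per-level savings)

Standard: 25934336 multiplications (296^3). Strassen: 40353607 multiplications (7^9, after padding to 512x512). Strassen reduces 8 recursive multiplications to 7 at each level.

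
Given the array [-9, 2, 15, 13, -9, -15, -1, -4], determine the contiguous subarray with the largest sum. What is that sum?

Using Kadane's algorithm on [-9, 2, 15, 13, -9, -15, -1, -4]:

Scanning through the array:
Position 1 (value 2): max_ending_here = 2, max_so_far = 2
Position 2 (value 15): max_ending_here = 17, max_so_far = 17
Position 3 (value 13): max_ending_here = 30, max_so_far = 30
Position 4 (value -9): max_ending_here = 21, max_so_far = 30
Position 5 (value -15): max_ending_here = 6, max_so_far = 30
Position 6 (value -1): max_ending_here = 5, max_so_far = 30
Position 7 (value -4): max_ending_here = 1, max_so_far = 30

Maximum subarray: [2, 15, 13]
Maximum sum: 30

The maximum subarray is [2, 15, 13] with sum 30. This subarray runs from index 1 to index 3.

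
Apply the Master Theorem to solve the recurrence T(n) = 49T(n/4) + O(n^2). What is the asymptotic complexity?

Master Theorem for T(n) = 49T(n/4) + O(n^2):

a = 49, b = 4, c = 2
log_b(a) = log_4(49) = 2.8074

Case 1: c = 2 < log_4(49) = 2.8074
T(n) = O(n^(log_4 49))

For T(n) = 49T(n/4) + O(n^2): log_4(49) = 2.8074. This is Case 1 of the Master Theorem (c < log_b(a), work dominated by leaves), giving O(n^(log_4 49)).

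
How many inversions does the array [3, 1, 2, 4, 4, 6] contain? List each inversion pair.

Finding inversions in [3, 1, 2, 4, 4, 6]:

(0, 1): arr[0]=3 > arr[1]=1
(0, 2): arr[0]=3 > arr[2]=2

Total inversions: 2

The array has 2 inversion(s): (0,1), (0,2). Each pair (i,j) satisfies i < j and arr[i] > arr[j].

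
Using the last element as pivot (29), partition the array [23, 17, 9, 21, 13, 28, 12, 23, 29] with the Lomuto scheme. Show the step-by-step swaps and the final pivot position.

Lomuto partition with pivot = 29:

Initial array: [23, 17, 9, 21, 13, 28, 12, 23, 29]

arr[0]=23 <= 29: swap with position 0, array becomes [23, 17, 9, 21, 13, 28, 12, 23, 29]
arr[1]=17 <= 29: swap with position 1, array becomes [23, 17, 9, 21, 13, 28, 12, 23, 29]
arr[2]=9 <= 29: swap with position 2, array becomes [23, 17, 9, 21, 13, 28, 12, 23, 29]
arr[3]=21 <= 29: swap with position 3, array becomes [23, 17, 9, 21, 13, 28, 12, 23, 29]
arr[4]=13 <= 29: swap with position 4, array becomes [23, 17, 9, 21, 13, 28, 12, 23, 29]
arr[5]=28 <= 29: swap with position 5, array becomes [23, 17, 9, 21, 13, 28, 12, 23, 29]
arr[6]=12 <= 29: swap with position 6, array becomes [23, 17, 9, 21, 13, 28, 12, 23, 29]
arr[7]=23 <= 29: swap with position 7, array becomes [23, 17, 9, 21, 13, 28, 12, 23, 29]

Place pivot at position 8: [23, 17, 9, 21, 13, 28, 12, 23, 29]
Pivot position: 8

After partitioning with pivot 29, the array becomes [23, 17, 9, 21, 13, 28, 12, 23, 29]. The pivot is placed at index 8. All elements to the left of the pivot are <= 29, and all elements to the right are > 29.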